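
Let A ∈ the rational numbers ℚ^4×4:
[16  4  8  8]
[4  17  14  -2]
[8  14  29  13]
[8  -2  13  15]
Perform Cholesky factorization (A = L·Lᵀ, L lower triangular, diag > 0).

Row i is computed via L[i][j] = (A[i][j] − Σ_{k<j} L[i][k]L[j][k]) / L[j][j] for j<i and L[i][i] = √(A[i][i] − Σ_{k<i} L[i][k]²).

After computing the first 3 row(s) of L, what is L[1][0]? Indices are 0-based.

Step 1: L[0][0] = √(16) = 4.
  L[1][0] = (4) / L[0][0] = 1.
Step 2: L[1][1] = √(16) = 4.
  L[2][0] = (8) / L[0][0] = 2.
  L[2][1] = (12) / L[1][1] = 3.
Step 3: L[2][2] = √(16) = 4.

L[1][0] = 1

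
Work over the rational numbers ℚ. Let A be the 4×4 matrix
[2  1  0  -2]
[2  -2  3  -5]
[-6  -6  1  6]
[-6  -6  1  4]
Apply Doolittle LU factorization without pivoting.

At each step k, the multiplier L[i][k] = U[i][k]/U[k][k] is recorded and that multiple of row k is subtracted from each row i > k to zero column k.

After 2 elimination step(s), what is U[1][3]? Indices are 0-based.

U[1][3] = -3

k=0: U[0][0]=2
  eliminate (1,0): mult=1, new row 1: (0, -3, 3, -3); set L[1][0]=1
  eliminate (2,0): mult=-3, new row 2: (0, -3, 1, 0); set L[2][0]=-3
  eliminate (3,0): mult=-3, new row 3: (0, -3, 1, -2); set L[3][0]=-3
k=1: U[1][1]=-3
  eliminate (2,1): mult=1, new row 2: (0, 0, -2, 3); set L[2][1]=1
  eliminate (3,1): mult=1, new row 3: (0, 0, -2, 1); set L[3][1]=1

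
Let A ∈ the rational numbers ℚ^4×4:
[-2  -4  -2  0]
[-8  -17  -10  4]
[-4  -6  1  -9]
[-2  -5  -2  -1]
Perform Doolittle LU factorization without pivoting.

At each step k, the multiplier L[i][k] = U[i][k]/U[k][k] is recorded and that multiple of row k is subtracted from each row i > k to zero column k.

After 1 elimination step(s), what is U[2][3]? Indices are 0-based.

[col 0] pivot -2
  R1 -= 4*R0 → (0, -1, -2, 4)  (L[1][0] := 4)
  R2 -= 2*R0 → (0, 2, 5, -9)  (L[2][0] := 2)
  R3 -= 1*R0 → (0, -1, 0, -1)  (L[3][0] := 1)

U[2][3] = -9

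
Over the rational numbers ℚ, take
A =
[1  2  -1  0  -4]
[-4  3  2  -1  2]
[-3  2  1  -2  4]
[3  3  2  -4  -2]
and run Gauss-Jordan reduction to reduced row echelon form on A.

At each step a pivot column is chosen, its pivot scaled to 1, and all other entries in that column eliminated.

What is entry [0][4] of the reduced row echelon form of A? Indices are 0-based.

pivot(0,0)=1: scale R0 → (1, 2, -1, 0, -4)
  clear (1,0): R1 −= (-4)R0 → (0, 11, -2, -1, -14)
  clear (2,0): R2 −= (-3)R0 → (0, 8, -2, -2, -8)
  clear (3,0): R3 −= (3)R0 → (0, -3, 5, -4, 10)
pivot(1,1)=11: scale R1 → (0, 1, -2/11, -1/11, -14/11)
  clear (0,1): R0 −= (2)R1 → (1, 0, -7/11, 2/11, -16/11)
  clear (2,1): R2 −= (8)R1 → (0, 0, -6/11, -14/11, 24/11)
  clear (3,1): R3 −= (-3)R1 → (0, 0, 49/11, -47/11, 68/11)
pivot(2,2)=-6/11: scale R2 → (0, 0, 1, 7/3, -4)
  clear (0,2): R0 −= (-7/11)R2 → (1, 0, 0, 5/3, -4)
  clear (1,2): R1 −= (-2/11)R2 → (0, 1, 0, 1/3, -2)
  clear (3,2): R3 −= (49/11)R2 → (0, 0, 0, -44/3, 24)
pivot(3,3)=-44/3: scale R3 → (0, 0, 0, 1, -18/11)
  clear (0,3): R0 −= (5/3)R3 → (1, 0, 0, 0, -14/11)
  clear (1,3): R1 −= (1/3)R3 → (0, 1, 0, 0, -16/11)
  clear (2,3): R2 −= (7/3)R3 → (0, 0, 1, 0, -2/11)

M[0][4] = -14/11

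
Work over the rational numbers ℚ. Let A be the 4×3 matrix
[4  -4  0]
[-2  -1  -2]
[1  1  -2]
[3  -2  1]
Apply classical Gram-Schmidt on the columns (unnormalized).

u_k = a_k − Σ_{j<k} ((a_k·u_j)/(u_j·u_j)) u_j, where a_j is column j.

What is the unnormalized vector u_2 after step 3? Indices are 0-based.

Step 1: u_0 = a_0 = (4, -2, 1, 3).
Step 2: u_1 = a_1 − (-19/30)·u_0 = (-22/15, -34/15, 49/30, -1/10).
Step 3: u_2 = a_2 − (1/6)·u_0 − (35/299)·u_1 = (-148/299, -419/299, -705/299, 153/299).

u_2 = (-148/299, -419/299, -705/299, 153/299)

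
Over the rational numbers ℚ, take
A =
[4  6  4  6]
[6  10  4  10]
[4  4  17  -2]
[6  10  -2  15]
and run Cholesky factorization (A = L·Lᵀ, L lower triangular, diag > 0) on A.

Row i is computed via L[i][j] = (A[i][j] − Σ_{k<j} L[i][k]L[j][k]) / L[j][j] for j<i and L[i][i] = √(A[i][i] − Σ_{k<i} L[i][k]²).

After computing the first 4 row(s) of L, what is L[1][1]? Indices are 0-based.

Step 1: L[0][0] = √(4) = 2.
  L[1][0] = (6) / L[0][0] = 3.
Step 2: L[1][1] = √(1) = 1.
  L[2][0] = (4) / L[0][0] = 2.
  L[2][1] = (-2) / L[1][1] = -2.
Step 3: L[2][2] = √(9) = 3.
  L[3][0] = (6) / L[0][0] = 3.
  L[3][1] = (1) / L[1][1] = 1.
  L[3][2] = (-6) / L[2][2] = -2.
Step 4: L[3][3] = √(1) = 1.

L[1][1] = 1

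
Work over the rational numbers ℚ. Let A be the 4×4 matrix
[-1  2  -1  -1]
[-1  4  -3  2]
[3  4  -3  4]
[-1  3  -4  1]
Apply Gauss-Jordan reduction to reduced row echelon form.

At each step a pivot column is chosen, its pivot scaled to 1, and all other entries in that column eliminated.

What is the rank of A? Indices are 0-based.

rank = 4

step 1: normalize row 0 (÷-1) = (1, -2, 1, 1)
  row 1: subtract -1×row0 = (0, 2, -2, 3)
  row 2: subtract 3×row0 = (0, 10, -6, 1)
  row 3: subtract -1×row0 = (0, 1, -3, 2)
step 2: normalize row 1 (÷2) = (0, 1, -1, 3/2)
  row 0: subtract -2×row1 = (1, 0, -1, 4)
  row 2: subtract 10×row1 = (0, 0, 4, -14)
  row 3: subtract 1×row1 = (0, 0, -2, 1/2)
step 3: normalize row 2 (÷4) = (0, 0, 1, -7/2)
  row 0: subtract -1×row2 = (1, 0, 0, 1/2)
  row 1: subtract -1×row2 = (0, 1, 0, -2)
  row 3: subtract -2×row2 = (0, 0, 0, -13/2)
step 4: normalize row 3 (÷-13/2) = (0, 0, 0, 1)
  row 0: subtract 1/2×row3 = (1, 0, 0, 0)
  row 1: subtract -2×row3 = (0, 1, 0, 0)
  row 2: subtract -7/2×row3 = (0, 0, 1, 0)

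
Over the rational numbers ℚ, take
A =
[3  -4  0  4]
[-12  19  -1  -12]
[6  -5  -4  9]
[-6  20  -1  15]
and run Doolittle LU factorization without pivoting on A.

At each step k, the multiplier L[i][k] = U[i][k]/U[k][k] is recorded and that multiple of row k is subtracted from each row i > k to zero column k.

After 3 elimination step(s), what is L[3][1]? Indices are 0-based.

[col 0] pivot 3
  R1 -= -4*R0 → (0, 3, -1, 4)  (L[1][0] := -4)
  R2 -= 2*R0 → (0, 3, -4, 1)  (L[2][0] := 2)
  R3 -= -2*R0 → (0, 12, -1, 23)  (L[3][0] := -2)
[col 1] pivot 3
  R2 -= 1*R1 → (0, 0, -3, -3)  (L[2][1] := 1)
  R3 -= 4*R1 → (0, 0, 3, 7)  (L[3][1] := 4)
[col 2] pivot -3
  R3 -= -1*R2 → (0, 0, 0, 4)  (L[3][2] := -1)

L[3][1] = 4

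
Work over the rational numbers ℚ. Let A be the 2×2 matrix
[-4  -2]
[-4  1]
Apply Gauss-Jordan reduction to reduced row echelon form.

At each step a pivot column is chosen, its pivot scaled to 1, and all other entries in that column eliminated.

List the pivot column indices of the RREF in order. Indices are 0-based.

pivot(0,0)=-4: scale R0 → (1, 1/2)
  clear (1,0): R1 −= (-4)R0 → (0, 3)
pivot(1,1)=3: scale R1 → (0, 1)
  clear (0,1): R0 −= (1/2)R1 → (1, 0)

pivot columns: 0, 1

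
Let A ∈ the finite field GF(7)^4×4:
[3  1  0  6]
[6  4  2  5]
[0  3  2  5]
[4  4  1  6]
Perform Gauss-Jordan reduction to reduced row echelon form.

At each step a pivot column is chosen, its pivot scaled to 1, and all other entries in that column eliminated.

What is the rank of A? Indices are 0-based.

step 1: normalize row 0 (÷3) = (1, 5, 0, 2)
  row 1: subtract 6×row0 = (0, 2, 2, 0)
  row 3: subtract 4×row0 = (0, 5, 1, 5)
step 2: normalize row 1 (÷2) = (0, 1, 1, 0)
  row 0: subtract 5×row1 = (1, 0, 2, 2)
  row 2: subtract 3×row1 = (0, 0, 6, 5)
  row 3: subtract 5×row1 = (0, 0, 3, 5)
step 3: normalize row 2 (÷6) = (0, 0, 1, 2)
  row 0: subtract 2×row2 = (1, 0, 0, 5)
  row 1: subtract 1×row2 = (0, 1, 0, 5)
  row 3: subtract 3×row2 = (0, 0, 0, 6)
step 4: normalize row 3 (÷6) = (0, 0, 0, 1)
  row 0: subtract 5×row3 = (1, 0, 0, 0)
  row 1: subtract 5×row3 = (0, 1, 0, 0)
  row 2: subtract 2×row3 = (0, 0, 1, 0)

rank = 4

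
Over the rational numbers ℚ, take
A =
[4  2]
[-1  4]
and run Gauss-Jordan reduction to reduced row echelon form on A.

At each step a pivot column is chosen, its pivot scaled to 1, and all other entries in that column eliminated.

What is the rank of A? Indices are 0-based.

[1] R0 /= 4  ⇒  (1, 1/2)
     R1 -= -1·R0  ⇒  (0, 9/2)
[2] R1 /= 9/2  ⇒  (0, 1)
     R0 -= 1/2·R1  ⇒  (1, 0)

rank = 2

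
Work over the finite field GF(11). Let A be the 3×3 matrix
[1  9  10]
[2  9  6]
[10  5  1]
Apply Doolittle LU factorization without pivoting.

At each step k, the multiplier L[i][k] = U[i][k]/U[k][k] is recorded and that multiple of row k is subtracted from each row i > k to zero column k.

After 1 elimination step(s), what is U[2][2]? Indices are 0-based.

U[2][2] = 0

Step 1: pivot at (0,0) is 1.
  row1 ← row1 − (2)·row0  ⇒  L[1][0]=2, U row1=(0, 2, 8)
  row2 ← row2 − (10)·row0  ⇒  L[2][0]=10, U row2=(0, 3, 0)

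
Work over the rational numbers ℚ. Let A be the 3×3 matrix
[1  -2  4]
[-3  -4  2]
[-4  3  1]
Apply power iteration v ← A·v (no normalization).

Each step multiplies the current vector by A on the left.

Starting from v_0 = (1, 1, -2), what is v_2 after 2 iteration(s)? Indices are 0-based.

v_0 = (1, 1, -2).
v_1 = A·v_0 = (-9, -11, -3).
v_2 = A·v_1 = (1, 65, 0).

v_2 = (1, 65, 0)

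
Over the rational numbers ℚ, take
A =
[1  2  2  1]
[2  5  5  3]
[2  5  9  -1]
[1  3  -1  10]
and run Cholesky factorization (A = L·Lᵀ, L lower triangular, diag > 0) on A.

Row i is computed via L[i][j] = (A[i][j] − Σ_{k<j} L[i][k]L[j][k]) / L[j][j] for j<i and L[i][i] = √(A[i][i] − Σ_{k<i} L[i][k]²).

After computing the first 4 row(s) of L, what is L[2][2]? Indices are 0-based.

L[2][2] = 2

Step 1: L[0][0] = √(1) = 1.
  L[1][0] = (2) / L[0][0] = 2.
Step 2: L[1][1] = √(1) = 1.
  L[2][0] = (2) / L[0][0] = 2.
  L[2][1] = (1) / L[1][1] = 1.
Step 3: L[2][2] = √(4) = 2.
  L[3][0] = (1) / L[0][0] = 1.
  L[3][1] = (1) / L[1][1] = 1.
  L[3][2] = (-4) / L[2][2] = -2.
Step 4: L[3][3] = √(4) = 2.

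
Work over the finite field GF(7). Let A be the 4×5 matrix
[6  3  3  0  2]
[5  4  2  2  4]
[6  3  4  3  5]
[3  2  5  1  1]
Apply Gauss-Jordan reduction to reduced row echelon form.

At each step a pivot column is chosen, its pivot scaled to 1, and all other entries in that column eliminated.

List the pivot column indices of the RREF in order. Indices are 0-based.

pivot columns: 0, 1, 2, 3

[1] R0 /= 6  ⇒  (1, 4, 4, 0, 5)
     R1 -= 5·R0  ⇒  (0, 5, 3, 2, 0)
     R2 -= 6·R0  ⇒  (0, 0, 1, 3, 3)
     R3 -= 3·R0  ⇒  (0, 4, 0, 1, 0)
[2] R1 /= 5  ⇒  (0, 1, 2, 6, 0)
     R0 -= 4·R1  ⇒  (1, 0, 3, 4, 5)
     R3 -= 4·R1  ⇒  (0, 0, 6, 5, 0)
[3] R2 /= 1  ⇒  (0, 0, 1, 3, 3)
     R0 -= 3·R2  ⇒  (1, 0, 0, 2, 3)
     R1 -= 2·R2  ⇒  (0, 1, 0, 0, 1)
     R3 -= 6·R2  ⇒  (0, 0, 0, 1, 3)
[4] R3 /= 1  ⇒  (0, 0, 0, 1, 3)
     R0 -= 2·R3  ⇒  (1, 0, 0, 0, 4)
     R2 -= 3·R3  ⇒  (0, 0, 1, 0, 1)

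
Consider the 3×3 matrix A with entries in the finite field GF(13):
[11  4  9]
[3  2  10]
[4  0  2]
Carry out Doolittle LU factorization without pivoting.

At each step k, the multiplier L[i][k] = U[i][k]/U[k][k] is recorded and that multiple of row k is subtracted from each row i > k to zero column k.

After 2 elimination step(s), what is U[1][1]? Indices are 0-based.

[col 0] pivot 11
  R1 -= 5*R0 → (0, 8, 4)  (L[1][0] := 5)
  R2 -= 11*R0 → (0, 8, 7)  (L[2][0] := 11)
[col 1] pivot 8
  R2 -= 1*R1 → (0, 0, 3)  (L[2][1] := 1)

U[1][1] = 8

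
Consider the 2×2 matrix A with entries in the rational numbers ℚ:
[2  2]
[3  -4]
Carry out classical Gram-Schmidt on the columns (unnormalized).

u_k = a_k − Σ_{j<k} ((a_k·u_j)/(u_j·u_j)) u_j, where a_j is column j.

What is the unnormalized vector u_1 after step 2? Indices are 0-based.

u_1 = (42/13, -28/13)

Step 1: u_0 = a_0 = (2, 3).
Step 2: u_1 = a_1 − (-8/13)·u_0 = (42/13, -28/13).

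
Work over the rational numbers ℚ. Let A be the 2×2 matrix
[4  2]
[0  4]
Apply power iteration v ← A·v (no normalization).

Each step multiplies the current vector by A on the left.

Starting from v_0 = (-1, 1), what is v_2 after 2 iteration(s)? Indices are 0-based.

v_2 = (0, 16)

v_0 = (-1, 1).
v_1 = A·v_0 = (-2, 4).
v_2 = A·v_1 = (0, 16).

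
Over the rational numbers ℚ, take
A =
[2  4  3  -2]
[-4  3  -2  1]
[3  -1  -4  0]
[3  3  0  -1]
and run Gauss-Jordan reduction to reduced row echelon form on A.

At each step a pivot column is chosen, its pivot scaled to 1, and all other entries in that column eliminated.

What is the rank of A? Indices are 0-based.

step 1: normalize row 0 (÷2) = (1, 2, 3/2, -1)
  row 1: subtract -4×row0 = (0, 11, 4, -3)
  row 2: subtract 3×row0 = (0, -7, -17/2, 3)
  row 3: subtract 3×row0 = (0, -3, -9/2, 2)
step 2: normalize row 1 (÷11) = (0, 1, 4/11, -3/11)
  row 0: subtract 2×row1 = (1, 0, 17/22, -5/11)
  row 2: subtract -7×row1 = (0, 0, -131/22, 12/11)
  row 3: subtract -3×row1 = (0, 0, -75/22, 13/11)
step 3: normalize row 2 (÷-131/22) = (0, 0, 1, -24/131)
  row 0: subtract 17/22×row2 = (1, 0, 0, -41/131)
  row 1: subtract 4/11×row2 = (0, 1, 0, -27/131)
  row 3: subtract -75/22×row2 = (0, 0, 0, 73/131)
step 4: normalize row 3 (÷73/131) = (0, 0, 0, 1)
  row 0: subtract -41/131×row3 = (1, 0, 0, 0)
  row 1: subtract -27/131×row3 = (0, 1, 0, 0)
  row 2: subtract -24/131×row3 = (0, 0, 1, 0)

rank = 4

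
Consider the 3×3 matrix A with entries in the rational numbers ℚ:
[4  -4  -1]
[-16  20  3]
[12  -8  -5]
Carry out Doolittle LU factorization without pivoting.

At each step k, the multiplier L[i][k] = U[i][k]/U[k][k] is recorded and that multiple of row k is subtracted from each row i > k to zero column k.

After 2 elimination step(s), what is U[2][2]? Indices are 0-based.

k=0: U[0][0]=4
  eliminate (1,0): mult=-4, new row 1: (0, 4, -1); set L[1][0]=-4
  eliminate (2,0): mult=3, new row 2: (0, 4, -2); set L[2][0]=3
k=1: U[1][1]=4
  eliminate (2,1): mult=1, new row 2: (0, 0, -1); set L[2][1]=1

U[2][2] = -1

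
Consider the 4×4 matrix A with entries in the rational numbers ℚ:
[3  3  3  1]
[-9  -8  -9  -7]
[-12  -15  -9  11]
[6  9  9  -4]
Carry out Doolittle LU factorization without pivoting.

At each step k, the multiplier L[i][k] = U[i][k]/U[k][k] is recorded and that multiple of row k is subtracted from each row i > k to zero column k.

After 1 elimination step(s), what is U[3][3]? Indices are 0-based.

[col 0] pivot 3
  R1 -= -3*R0 → (0, 1, 0, -4)  (L[1][0] := -3)
  R2 -= -4*R0 → (0, -3, 3, 15)  (L[2][0] := -4)
  R3 -= 2*R0 → (0, 3, 3, -6)  (L[3][0] := 2)

U[3][3] = -6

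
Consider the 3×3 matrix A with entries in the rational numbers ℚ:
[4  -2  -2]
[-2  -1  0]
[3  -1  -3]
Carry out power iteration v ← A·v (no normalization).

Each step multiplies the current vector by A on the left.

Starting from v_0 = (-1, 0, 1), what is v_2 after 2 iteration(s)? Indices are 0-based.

v_0 = (-1, 0, 1).
v_1 = A·v_0 = (-6, 2, -6).
v_2 = A·v_1 = (-16, 10, -2).

v_2 = (-16, 10, -2)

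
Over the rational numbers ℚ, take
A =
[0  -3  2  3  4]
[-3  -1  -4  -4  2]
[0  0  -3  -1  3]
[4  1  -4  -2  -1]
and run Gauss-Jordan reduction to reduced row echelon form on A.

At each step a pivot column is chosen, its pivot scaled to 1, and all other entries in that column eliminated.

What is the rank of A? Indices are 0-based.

step 1: exchange rows 0,1
step 1: normalize row 0 (÷-3) = (1, 1/3, 4/3, 4/3, -2/3)
  row 3: subtract 4×row0 = (0, -1/3, -28/3, -22/3, 5/3)
step 2: normalize row 1 (÷-3) = (0, 1, -2/3, -1, -4/3)
  row 0: subtract 1/3×row1 = (1, 0, 14/9, 5/3, -2/9)
  row 3: subtract -1/3×row1 = (0, 0, -86/9, -23/3, 11/9)
step 3: normalize row 2 (÷-3) = (0, 0, 1, 1/3, -1)
  row 0: subtract 14/9×row2 = (1, 0, 0, 31/27, 4/3)
  row 1: subtract -2/3×row2 = (0, 1, 0, -7/9, -2)
  row 3: subtract -86/9×row2 = (0, 0, 0, -121/27, -25/3)
step 4: normalize row 3 (÷-121/27) = (0, 0, 0, 1, 225/121)
  row 0: subtract 31/27×row3 = (1, 0, 0, 0, -97/121)
  row 1: subtract -7/9×row3 = (0, 1, 0, 0, -67/121)
  row 2: subtract 1/3×row3 = (0, 0, 1, 0, -196/121)

rank = 4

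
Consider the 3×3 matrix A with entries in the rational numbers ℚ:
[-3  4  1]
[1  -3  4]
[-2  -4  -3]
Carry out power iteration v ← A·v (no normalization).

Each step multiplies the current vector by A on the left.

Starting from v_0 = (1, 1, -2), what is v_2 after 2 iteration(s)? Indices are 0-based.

v_0 = (1, 1, -2).
v_1 = A·v_0 = (-1, -10, 0).
v_2 = A·v_1 = (-37, 29, 42).

v_2 = (-37, 29, 42)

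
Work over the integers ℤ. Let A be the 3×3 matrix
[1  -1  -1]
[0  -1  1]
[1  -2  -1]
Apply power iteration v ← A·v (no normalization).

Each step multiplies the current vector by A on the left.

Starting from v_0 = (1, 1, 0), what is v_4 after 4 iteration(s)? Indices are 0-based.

v_4 = (-3, -4, -6)

v_0 = (1, 1, 0).
v_1 = A·v_0 = (0, -1, -1).
v_2 = A·v_1 = (2, 0, 3).
v_3 = A·v_2 = (-1, 3, -1).
v_4 = A·v_3 = (-3, -4, -6).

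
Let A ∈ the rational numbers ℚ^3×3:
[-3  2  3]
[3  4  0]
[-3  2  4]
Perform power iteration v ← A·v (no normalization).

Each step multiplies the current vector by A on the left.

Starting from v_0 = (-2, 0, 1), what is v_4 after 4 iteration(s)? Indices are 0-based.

v_0 = (-2, 0, 1).
v_1 = A·v_0 = (9, -6, 10).
v_2 = A·v_1 = (-9, 3, 1).
v_3 = A·v_2 = (36, -15, 37).
v_4 = A·v_3 = (-27, 48, 10).

v_4 = (-27, 48, 10)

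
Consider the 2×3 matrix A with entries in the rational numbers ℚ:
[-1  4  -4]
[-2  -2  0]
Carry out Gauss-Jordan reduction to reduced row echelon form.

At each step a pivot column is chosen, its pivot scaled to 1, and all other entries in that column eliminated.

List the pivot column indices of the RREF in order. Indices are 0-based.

step 1: normalize row 0 (÷-1) = (1, -4, 4)
  row 1: subtract -2×row0 = (0, -10, 8)
step 2: normalize row 1 (÷-10) = (0, 1, -4/5)
  row 0: subtract -4×row1 = (1, 0, 4/5)

pivot columns: 0, 1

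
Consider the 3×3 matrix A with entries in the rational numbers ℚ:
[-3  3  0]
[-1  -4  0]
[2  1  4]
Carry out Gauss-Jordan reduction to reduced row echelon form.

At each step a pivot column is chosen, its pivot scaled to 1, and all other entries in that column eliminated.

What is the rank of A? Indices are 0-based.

rank = 3

step 1: normalize row 0 (÷-3) = (1, -1, 0)
  row 1: subtract -1×row0 = (0, -5, 0)
  row 2: subtract 2×row0 = (0, 3, 4)
step 2: normalize row 1 (÷-5) = (0, 1, 0)
  row 0: subtract -1×row1 = (1, 0, 0)
  row 2: subtract 3×row1 = (0, 0, 4)
step 3: normalize row 2 (÷4) = (0, 0, 1)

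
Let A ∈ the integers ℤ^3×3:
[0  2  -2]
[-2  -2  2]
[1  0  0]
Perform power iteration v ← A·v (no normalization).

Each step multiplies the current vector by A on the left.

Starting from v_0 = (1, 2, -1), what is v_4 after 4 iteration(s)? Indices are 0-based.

v_4 = (108, -108, 0)

v_0 = (1, 2, -1).
v_1 = A·v_0 = (6, -8, 1).
v_2 = A·v_1 = (-18, 6, 6).
v_3 = A·v_2 = (0, 36, -18).
v_4 = A·v_3 = (108, -108, 0).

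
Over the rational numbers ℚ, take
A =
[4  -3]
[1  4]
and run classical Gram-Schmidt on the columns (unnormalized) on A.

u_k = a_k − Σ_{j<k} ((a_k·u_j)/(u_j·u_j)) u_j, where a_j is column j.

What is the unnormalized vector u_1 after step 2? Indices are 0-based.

Step 1: u_0 = a_0 = (4, 1).
Step 2: u_1 = a_1 − (-8/17)·u_0 = (-19/17, 76/17).

u_1 = (-19/17, 76/17)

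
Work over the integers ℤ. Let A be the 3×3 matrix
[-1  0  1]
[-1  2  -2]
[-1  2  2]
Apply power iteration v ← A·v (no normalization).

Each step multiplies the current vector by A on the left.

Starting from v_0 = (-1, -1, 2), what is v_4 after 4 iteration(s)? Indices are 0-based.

v_4 = (-45, 63, -145)

v_0 = (-1, -1, 2).
v_1 = A·v_0 = (3, -5, 3).
v_2 = A·v_1 = (0, -19, -7).
v_3 = A·v_2 = (-7, -24, -52).
v_4 = A·v_3 = (-45, 63, -145).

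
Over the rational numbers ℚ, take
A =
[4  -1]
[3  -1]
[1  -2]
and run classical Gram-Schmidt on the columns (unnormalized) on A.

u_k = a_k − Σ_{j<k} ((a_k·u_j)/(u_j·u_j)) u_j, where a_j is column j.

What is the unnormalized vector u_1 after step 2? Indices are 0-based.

u_1 = (5/13, 1/26, -43/26)

Step 1: u_0 = a_0 = (4, 3, 1).
Step 2: u_1 = a_1 − (-9/26)·u_0 = (5/13, 1/26, -43/26).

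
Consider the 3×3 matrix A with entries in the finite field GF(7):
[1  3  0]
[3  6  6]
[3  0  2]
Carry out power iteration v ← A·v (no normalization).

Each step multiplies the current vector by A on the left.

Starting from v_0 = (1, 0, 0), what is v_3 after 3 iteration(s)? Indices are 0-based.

v_0 = (1, 0, 0).
v_1 = A·v_0 = (1, 3, 3).
v_2 = A·v_1 = (3, 4, 2).
v_3 = A·v_2 = (1, 3, 6).

v_3 = (1, 3, 6)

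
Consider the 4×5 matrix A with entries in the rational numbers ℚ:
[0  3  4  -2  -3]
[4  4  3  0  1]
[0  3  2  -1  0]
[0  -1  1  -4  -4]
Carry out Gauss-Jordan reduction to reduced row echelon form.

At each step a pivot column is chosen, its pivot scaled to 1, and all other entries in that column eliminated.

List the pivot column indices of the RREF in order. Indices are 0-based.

step 1: exchange rows 0,1
step 1: normalize row 0 (÷4) = (1, 1, 3/4, 0, 1/4)
step 2: normalize row 1 (÷3) = (0, 1, 4/3, -2/3, -1)
  row 0: subtract 1×row1 = (1, 0, -7/12, 2/3, 5/4)
  row 2: subtract 3×row1 = (0, 0, -2, 1, 3)
  row 3: subtract -1×row1 = (0, 0, 7/3, -14/3, -5)
step 3: normalize row 2 (÷-2) = (0, 0, 1, -1/2, -3/2)
  row 0: subtract -7/12×row2 = (1, 0, 0, 3/8, 3/8)
  row 1: subtract 4/3×row2 = (0, 1, 0, 0, 1)
  row 3: subtract 7/3×row2 = (0, 0, 0, -7/2, -3/2)
step 4: normalize row 3 (÷-7/2) = (0, 0, 0, 1, 3/7)
  row 0: subtract 3/8×row3 = (1, 0, 0, 0, 3/14)
  row 2: subtract -1/2×row3 = (0, 0, 1, 0, -9/7)

pivot columns: 0, 1, 2, 3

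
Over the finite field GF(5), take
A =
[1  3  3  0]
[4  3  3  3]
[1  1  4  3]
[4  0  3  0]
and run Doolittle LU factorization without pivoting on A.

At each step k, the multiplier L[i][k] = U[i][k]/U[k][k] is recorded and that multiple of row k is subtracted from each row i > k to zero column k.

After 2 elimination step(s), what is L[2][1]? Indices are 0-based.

k=0: U[0][0]=1
  eliminate (1,0): mult=4, new row 1: (0, 1, 1, 3); set L[1][0]=4
  eliminate (2,0): mult=1, new row 2: (0, 3, 1, 3); set L[2][0]=1
  eliminate (3,0): mult=4, new row 3: (0, 3, 1, 0); set L[3][0]=4
k=1: U[1][1]=1
  eliminate (2,1): mult=3, new row 2: (0, 0, 3, 4); set L[2][1]=3
  eliminate (3,1): mult=3, new row 3: (0, 0, 3, 1); set L[3][1]=3

L[2][1] = 3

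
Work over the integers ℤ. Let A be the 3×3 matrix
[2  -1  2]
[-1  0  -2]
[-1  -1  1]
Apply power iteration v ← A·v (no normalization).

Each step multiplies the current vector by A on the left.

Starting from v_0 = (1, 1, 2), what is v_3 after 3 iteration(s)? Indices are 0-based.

v_0 = (1, 1, 2).
v_1 = A·v_0 = (5, -5, 0).
v_2 = A·v_1 = (15, -5, 0).
v_3 = A·v_2 = (35, -15, -10).

v_3 = (35, -15, -10)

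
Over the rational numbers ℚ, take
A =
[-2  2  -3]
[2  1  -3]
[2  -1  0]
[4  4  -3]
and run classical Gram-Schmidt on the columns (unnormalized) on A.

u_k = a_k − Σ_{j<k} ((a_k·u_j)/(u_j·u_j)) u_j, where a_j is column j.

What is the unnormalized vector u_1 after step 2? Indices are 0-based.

Step 1: u_0 = a_0 = (-2, 2, 2, 4).
Step 2: u_1 = a_1 − (3/7)·u_0 = (20/7, 1/7, -13/7, 16/7).

u_1 = (20/7, 1/7, -13/7, 16/7)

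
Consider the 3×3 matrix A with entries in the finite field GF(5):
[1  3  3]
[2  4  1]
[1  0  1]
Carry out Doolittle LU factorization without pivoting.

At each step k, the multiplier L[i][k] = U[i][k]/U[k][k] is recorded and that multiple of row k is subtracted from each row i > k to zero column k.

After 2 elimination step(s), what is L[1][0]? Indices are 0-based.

Step 1: pivot at (0,0) is 1.
  row1 ← row1 − (2)·row0  ⇒  L[1][0]=2, U row1=(0, 3, 0)
  row2 ← row2 − (1)·row0  ⇒  L[2][0]=1, U row2=(0, 2, 3)
Step 2: pivot at (1,1) is 3.
  row2 ← row2 − (4)·row1  ⇒  L[2][1]=4, U row2=(0, 0, 3)

L[1][0] = 2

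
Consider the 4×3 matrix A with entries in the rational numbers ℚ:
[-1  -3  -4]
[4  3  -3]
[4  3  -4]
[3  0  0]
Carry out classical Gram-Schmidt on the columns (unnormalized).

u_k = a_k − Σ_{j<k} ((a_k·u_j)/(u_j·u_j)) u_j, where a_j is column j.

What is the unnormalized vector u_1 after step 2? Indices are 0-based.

u_1 = (-33/14, 3/7, 3/7, -27/14)

Step 1: u_0 = a_0 = (-1, 4, 4, 3).
Step 2: u_1 = a_1 − (9/14)·u_0 = (-33/14, 3/7, 3/7, -27/14).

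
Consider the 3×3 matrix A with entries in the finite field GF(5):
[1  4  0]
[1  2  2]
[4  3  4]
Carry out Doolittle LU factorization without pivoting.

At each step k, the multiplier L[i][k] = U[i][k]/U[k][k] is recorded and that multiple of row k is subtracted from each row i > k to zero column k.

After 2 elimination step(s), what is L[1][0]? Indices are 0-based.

[col 0] pivot 1
  R1 -= 1*R0 → (0, 3, 2)  (L[1][0] := 1)
  R2 -= 4*R0 → (0, 2, 4)  (L[2][0] := 4)
[col 1] pivot 3
  R2 -= 4*R1 → (0, 0, 1)  (L[2][1] := 4)

L[1][0] = 1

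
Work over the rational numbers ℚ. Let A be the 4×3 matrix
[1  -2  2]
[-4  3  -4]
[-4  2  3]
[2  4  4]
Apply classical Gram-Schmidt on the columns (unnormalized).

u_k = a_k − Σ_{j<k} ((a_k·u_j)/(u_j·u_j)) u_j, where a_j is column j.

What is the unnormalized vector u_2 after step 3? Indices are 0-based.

Step 1: u_0 = a_0 = (1, -4, -4, 2).
Step 2: u_1 = a_1 − (-14/37)·u_0 = (-60/37, 55/37, 18/37, 176/37).
Step 3: u_2 = a_2 − (14/37)·u_0 − (418/1025)·u_1 = (468/205, -634/205, 4423/1025, 1336/1025).

u_2 = (468/205, -634/205, 4423/1025, 1336/1025)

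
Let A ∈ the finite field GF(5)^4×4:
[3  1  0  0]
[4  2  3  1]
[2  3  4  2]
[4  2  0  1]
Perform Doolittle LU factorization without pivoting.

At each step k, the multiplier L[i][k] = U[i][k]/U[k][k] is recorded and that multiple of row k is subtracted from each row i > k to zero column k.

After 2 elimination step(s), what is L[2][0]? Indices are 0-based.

L[2][0] = 4

Step 1: pivot at (0,0) is 3.
  row1 ← row1 − (3)·row0  ⇒  L[1][0]=3, U row1=(0, 4, 3, 1)
  row2 ← row2 − (4)·row0  ⇒  L[2][0]=4, U row2=(0, 4, 4, 2)
  row3 ← row3 − (3)·row0  ⇒  L[3][0]=3, U row3=(0, 4, 0, 1)
Step 2: pivot at (1,1) is 4.
  row2 ← row2 − (1)·row1  ⇒  L[2][1]=1, U row2=(0, 0, 1, 1)
  row3 ← row3 − (1)·row1  ⇒  L[3][1]=1, U row3=(0, 0, 2, 0)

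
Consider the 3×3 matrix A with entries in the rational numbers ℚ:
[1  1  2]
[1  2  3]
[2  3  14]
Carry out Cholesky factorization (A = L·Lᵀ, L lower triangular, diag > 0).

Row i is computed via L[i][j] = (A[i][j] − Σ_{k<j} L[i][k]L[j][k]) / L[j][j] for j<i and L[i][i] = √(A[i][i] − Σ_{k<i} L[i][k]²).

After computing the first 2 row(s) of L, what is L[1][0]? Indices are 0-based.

L[1][0] = 1

Step 1: L[0][0] = √(1) = 1.
  L[1][0] = (1) / L[0][0] = 1.
Step 2: L[1][1] = √(1) = 1.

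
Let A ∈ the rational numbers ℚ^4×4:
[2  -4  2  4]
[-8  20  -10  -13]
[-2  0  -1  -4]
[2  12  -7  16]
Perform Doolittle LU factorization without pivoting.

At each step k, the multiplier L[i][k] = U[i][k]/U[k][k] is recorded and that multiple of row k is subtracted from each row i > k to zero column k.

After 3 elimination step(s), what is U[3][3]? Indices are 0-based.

[col 0] pivot 2
  R1 -= -4*R0 → (0, 4, -2, 3)  (L[1][0] := -4)
  R2 -= -1*R0 → (0, -4, 1, 0)  (L[2][0] := -1)
  R3 -= 1*R0 → (0, 16, -9, 12)  (L[3][0] := 1)
[col 1] pivot 4
  R2 -= -1*R1 → (0, 0, -1, 3)  (L[2][1] := -1)
  R3 -= 4*R1 → (0, 0, -1, 0)  (L[3][1] := 4)
[col 2] pivot -1
  R3 -= 1*R2 → (0, 0, 0, -3)  (L[3][2] := 1)

U[3][3] = -3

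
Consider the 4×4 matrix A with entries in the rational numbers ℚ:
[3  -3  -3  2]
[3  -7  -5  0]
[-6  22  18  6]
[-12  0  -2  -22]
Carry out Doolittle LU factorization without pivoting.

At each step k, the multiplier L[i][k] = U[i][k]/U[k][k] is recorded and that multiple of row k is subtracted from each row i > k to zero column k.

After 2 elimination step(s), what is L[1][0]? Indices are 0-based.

L[1][0] = 1

Step 1: pivot at (0,0) is 3.
  row1 ← row1 − (1)·row0  ⇒  L[1][0]=1, U row1=(0, -4, -2, -2)
  row2 ← row2 − (-2)·row0  ⇒  L[2][0]=-2, U row2=(0, 16, 12, 10)
  row3 ← row3 − (-4)·row0  ⇒  L[3][0]=-4, U row3=(0, -12, -14, -14)
Step 2: pivot at (1,1) is -4.
  row2 ← row2 − (-4)·row1  ⇒  L[2][1]=-4, U row2=(0, 0, 4, 2)
  row3 ← row3 − (3)·row1  ⇒  L[3][1]=3, U row3=(0, 0, -8, -8)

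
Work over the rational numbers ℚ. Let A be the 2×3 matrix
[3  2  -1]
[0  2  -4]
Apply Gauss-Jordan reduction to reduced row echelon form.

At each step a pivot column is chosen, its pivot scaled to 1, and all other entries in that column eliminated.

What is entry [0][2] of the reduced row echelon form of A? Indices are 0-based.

step 1: normalize row 0 (÷3) = (1, 2/3, -1/3)
step 2: normalize row 1 (÷2) = (0, 1, -2)
  row 0: subtract 2/3×row1 = (1, 0, 1)

M[0][2] = 1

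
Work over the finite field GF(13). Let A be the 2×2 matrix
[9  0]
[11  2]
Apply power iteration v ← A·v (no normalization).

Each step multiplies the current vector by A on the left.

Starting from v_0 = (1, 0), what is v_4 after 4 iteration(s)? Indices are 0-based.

v_4 = (9, 2)

v_0 = (1, 0).
v_1 = A·v_0 = (9, 11).
v_2 = A·v_1 = (3, 4).
v_3 = A·v_2 = (1, 2).
v_4 = A·v_3 = (9, 2).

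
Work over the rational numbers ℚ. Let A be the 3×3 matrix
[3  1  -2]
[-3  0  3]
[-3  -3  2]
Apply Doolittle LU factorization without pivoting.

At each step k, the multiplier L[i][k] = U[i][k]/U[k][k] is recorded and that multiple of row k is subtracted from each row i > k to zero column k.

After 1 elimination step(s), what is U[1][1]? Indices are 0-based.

[col 0] pivot 3
  R1 -= -1*R0 → (0, 1, 1)  (L[1][0] := -1)
  R2 -= -1*R0 → (0, -2, 0)  (L[2][0] := -1)

U[1][1] = 1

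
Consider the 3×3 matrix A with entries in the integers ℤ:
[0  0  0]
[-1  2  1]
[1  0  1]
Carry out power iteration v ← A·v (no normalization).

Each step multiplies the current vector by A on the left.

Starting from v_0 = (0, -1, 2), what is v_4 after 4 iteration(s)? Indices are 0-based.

v_4 = (0, 14, 2)

v_0 = (0, -1, 2).
v_1 = A·v_0 = (0, 0, 2).
v_2 = A·v_1 = (0, 2, 2).
v_3 = A·v_2 = (0, 6, 2).
v_4 = A·v_3 = (0, 14, 2).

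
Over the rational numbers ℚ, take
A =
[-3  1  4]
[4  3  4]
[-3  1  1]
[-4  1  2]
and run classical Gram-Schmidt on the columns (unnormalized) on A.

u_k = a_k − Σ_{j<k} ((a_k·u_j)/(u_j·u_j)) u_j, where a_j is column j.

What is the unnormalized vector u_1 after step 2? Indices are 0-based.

u_1 = (28/25, 71/25, 28/25, 29/25)

Step 1: u_0 = a_0 = (-3, 4, -3, -4).
Step 2: u_1 = a_1 − (1/25)·u_0 = (28/25, 71/25, 28/25, 29/25).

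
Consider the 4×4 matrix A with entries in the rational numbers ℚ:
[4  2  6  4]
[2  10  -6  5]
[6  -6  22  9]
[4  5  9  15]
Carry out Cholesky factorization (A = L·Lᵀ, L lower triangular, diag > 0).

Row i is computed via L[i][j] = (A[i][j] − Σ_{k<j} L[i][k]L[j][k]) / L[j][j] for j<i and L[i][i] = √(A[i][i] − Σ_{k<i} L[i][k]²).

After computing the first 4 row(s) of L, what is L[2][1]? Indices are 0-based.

Step 1: L[0][0] = √(4) = 2.
  L[1][0] = (2) / L[0][0] = 1.
Step 2: L[1][1] = √(9) = 3.
  L[2][0] = (6) / L[0][0] = 3.
  L[2][1] = (-9) / L[1][1] = -3.
Step 3: L[2][2] = √(4) = 2.
  L[3][0] = (4) / L[0][0] = 2.
  L[3][1] = (3) / L[1][1] = 1.
  L[3][2] = (6) / L[2][2] = 3.
Step 4: L[3][3] = √(1) = 1.

L[2][1] = -3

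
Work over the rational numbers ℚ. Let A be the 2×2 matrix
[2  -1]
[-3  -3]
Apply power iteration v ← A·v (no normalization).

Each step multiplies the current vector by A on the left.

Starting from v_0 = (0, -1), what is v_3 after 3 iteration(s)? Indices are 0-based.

v_3 = (10, 39)

v_0 = (0, -1).
v_1 = A·v_0 = (1, 3).
v_2 = A·v_1 = (-1, -12).
v_3 = A·v_2 = (10, 39).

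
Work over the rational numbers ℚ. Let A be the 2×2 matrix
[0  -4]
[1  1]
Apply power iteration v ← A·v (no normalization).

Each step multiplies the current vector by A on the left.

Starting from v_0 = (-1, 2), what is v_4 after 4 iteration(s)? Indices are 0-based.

v_0 = (-1, 2).
v_1 = A·v_0 = (-8, 1).
v_2 = A·v_1 = (-4, -7).
v_3 = A·v_2 = (28, -11).
v_4 = A·v_3 = (44, 17).

v_4 = (44, 17)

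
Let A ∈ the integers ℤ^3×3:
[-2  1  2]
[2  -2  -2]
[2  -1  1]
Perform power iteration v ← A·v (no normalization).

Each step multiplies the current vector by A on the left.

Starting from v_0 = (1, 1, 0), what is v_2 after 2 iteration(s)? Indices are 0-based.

v_0 = (1, 1, 0).
v_1 = A·v_0 = (-1, 0, 1).
v_2 = A·v_1 = (4, -4, -1).

v_2 = (4, -4, -1)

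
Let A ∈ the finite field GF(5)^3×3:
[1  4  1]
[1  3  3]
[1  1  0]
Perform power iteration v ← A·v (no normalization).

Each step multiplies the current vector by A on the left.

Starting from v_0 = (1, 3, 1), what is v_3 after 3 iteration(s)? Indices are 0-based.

v_3 = (2, 1, 0)

v_0 = (1, 3, 1).
v_1 = A·v_0 = (4, 3, 4).
v_2 = A·v_1 = (0, 0, 2).
v_3 = A·v_2 = (2, 1, 0).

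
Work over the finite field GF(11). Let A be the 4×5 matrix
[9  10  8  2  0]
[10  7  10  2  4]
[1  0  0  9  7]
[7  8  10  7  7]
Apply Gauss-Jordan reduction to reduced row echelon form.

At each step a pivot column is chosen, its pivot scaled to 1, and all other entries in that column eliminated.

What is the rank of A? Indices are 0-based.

[1] R0 /= 9  ⇒  (1, 6, 7, 10, 0)
     R1 -= 10·R0  ⇒  (0, 2, 6, 1, 4)
     R2 -= 1·R0  ⇒  (0, 5, 4, 10, 7)
     R3 -= 7·R0  ⇒  (0, 10, 5, 3, 7)
[2] R1 /= 2  ⇒  (0, 1, 3, 6, 2)
     R0 -= 6·R1  ⇒  (1, 0, 0, 7, 10)
     R2 -= 5·R1  ⇒  (0, 0, 0, 2, 8)
     R3 -= 10·R1  ⇒  (0, 0, 8, 9, 9)
[3] R2 <-> R3
[3] R2 /= 8  ⇒  (0, 0, 1, 8, 8)
     R1 -= 3·R2  ⇒  (0, 1, 0, 4, 0)
[4] R3 /= 2  ⇒  (0, 0, 0, 1, 4)
     R0 -= 7·R3  ⇒  (1, 0, 0, 0, 4)
     R1 -= 4·R3  ⇒  (0, 1, 0, 0, 6)
     R2 -= 8·R3  ⇒  (0, 0, 1, 0, 9)

rank = 4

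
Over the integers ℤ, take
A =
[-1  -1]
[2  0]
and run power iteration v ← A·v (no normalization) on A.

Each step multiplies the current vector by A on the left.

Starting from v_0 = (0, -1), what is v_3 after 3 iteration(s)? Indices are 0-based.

v_0 = (0, -1).
v_1 = A·v_0 = (1, 0).
v_2 = A·v_1 = (-1, 2).
v_3 = A·v_2 = (-1, -2).

v_3 = (-1, -2)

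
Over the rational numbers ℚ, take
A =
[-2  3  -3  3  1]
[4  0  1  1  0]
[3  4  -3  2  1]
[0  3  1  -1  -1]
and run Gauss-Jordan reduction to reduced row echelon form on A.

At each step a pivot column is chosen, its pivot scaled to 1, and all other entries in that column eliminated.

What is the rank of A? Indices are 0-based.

rank = 4

step 1: normalize row 0 (÷-2) = (1, -3/2, 3/2, -3/2, -1/2)
  row 1: subtract 4×row0 = (0, 6, -5, 7, 2)
  row 2: subtract 3×row0 = (0, 17/2, -15/2, 13/2, 5/2)
step 2: normalize row 1 (÷6) = (0, 1, -5/6, 7/6, 1/3)
  row 0: subtract -3/2×row1 = (1, 0, 1/4, 1/4, 0)
  row 2: subtract 17/2×row1 = (0, 0, -5/12, -41/12, -1/3)
  row 3: subtract 3×row1 = (0, 0, 7/2, -9/2, -2)
step 3: normalize row 2 (÷-5/12) = (0, 0, 1, 41/5, 4/5)
  row 0: subtract 1/4×row2 = (1, 0, 0, -9/5, -1/5)
  row 1: subtract -5/6×row2 = (0, 1, 0, 8, 1)
  row 3: subtract 7/2×row2 = (0, 0, 0, -166/5, -24/5)
step 4: normalize row 3 (÷-166/5) = (0, 0, 0, 1, 12/83)
  row 0: subtract -9/5×row3 = (1, 0, 0, 0, 5/83)
  row 1: subtract 8×row3 = (0, 1, 0, 0, -13/83)
  row 2: subtract 41/5×row3 = (0, 0, 1, 0, -32/83)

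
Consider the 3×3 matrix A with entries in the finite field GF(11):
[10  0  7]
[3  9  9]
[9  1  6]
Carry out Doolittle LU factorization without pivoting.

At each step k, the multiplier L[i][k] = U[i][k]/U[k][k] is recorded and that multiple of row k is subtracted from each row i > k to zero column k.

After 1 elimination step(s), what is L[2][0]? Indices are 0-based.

L[2][0] = 2

Step 1: pivot at (0,0) is 10.
  row1 ← row1 − (8)·row0  ⇒  L[1][0]=8, U row1=(0, 9, 8)
  row2 ← row2 − (2)·row0  ⇒  L[2][0]=2, U row2=(0, 1, 3)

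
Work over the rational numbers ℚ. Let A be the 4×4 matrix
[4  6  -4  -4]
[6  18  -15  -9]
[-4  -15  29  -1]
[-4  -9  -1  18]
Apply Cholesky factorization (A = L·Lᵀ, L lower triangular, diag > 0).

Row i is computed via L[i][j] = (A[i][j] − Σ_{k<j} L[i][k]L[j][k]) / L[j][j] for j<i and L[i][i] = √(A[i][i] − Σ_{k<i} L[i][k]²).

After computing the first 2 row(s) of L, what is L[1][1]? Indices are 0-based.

Step 1: L[0][0] = √(4) = 2.
  L[1][0] = (6) / L[0][0] = 3.
Step 2: L[1][1] = √(9) = 3.

L[1][1] = 3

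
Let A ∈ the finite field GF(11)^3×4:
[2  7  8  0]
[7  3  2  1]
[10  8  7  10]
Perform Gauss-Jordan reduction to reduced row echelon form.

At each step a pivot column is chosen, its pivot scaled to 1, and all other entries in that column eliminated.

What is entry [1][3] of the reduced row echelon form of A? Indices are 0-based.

M[1][3] = 9

step 1: normalize row 0 (÷2) = (1, 9, 4, 0)
  row 1: subtract 7×row0 = (0, 6, 7, 1)
  row 2: subtract 10×row0 = (0, 6, 0, 10)
step 2: normalize row 1 (÷6) = (0, 1, 3, 2)
  row 0: subtract 9×row1 = (1, 0, 10, 4)
  row 2: subtract 6×row1 = (0, 0, 4, 9)
step 3: normalize row 2 (÷4) = (0, 0, 1, 5)
  row 0: subtract 10×row2 = (1, 0, 0, 9)
  row 1: subtract 3×row2 = (0, 1, 0, 9)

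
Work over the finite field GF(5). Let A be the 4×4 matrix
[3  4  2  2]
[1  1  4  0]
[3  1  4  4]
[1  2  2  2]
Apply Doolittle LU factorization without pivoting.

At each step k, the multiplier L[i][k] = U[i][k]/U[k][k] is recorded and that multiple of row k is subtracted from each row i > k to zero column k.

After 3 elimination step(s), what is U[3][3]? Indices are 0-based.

U[3][3] = 3

[col 0] pivot 3
  R1 -= 2*R0 → (0, 3, 0, 1)  (L[1][0] := 2)
  R2 -= 1*R0 → (0, 2, 2, 2)  (L[2][0] := 1)
  R3 -= 2*R0 → (0, 4, 3, 3)  (L[3][0] := 2)
[col 1] pivot 3
  R2 -= 4*R1 → (0, 0, 2, 3)  (L[2][1] := 4)
  R3 -= 3*R1 → (0, 0, 3, 0)  (L[3][1] := 3)
[col 2] pivot 2
  R3 -= 4*R2 → (0, 0, 0, 3)  (L[3][2] := 4)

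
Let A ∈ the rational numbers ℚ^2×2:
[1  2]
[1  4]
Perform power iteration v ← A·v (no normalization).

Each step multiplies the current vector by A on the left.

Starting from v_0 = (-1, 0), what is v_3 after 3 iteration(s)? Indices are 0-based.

v_3 = (-13, -23)

v_0 = (-1, 0).
v_1 = A·v_0 = (-1, -1).
v_2 = A·v_1 = (-3, -5).
v_3 = A·v_2 = (-13, -23).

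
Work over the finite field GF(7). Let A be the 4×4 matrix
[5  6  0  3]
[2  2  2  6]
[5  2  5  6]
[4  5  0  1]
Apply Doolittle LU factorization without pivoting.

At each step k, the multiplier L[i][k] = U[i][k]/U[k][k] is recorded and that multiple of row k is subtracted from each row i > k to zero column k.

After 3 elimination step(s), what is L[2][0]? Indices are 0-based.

[col 0] pivot 5
  R1 -= 6*R0 → (0, 1, 2, 2)  (L[1][0] := 6)
  R2 -= 1*R0 → (0, 3, 5, 3)  (L[2][0] := 1)
  R3 -= 5*R0 → (0, 3, 0, 0)  (L[3][0] := 5)
[col 1] pivot 1
  R2 -= 3*R1 → (0, 0, 6, 4)  (L[2][1] := 3)
  R3 -= 3*R1 → (0, 0, 1, 1)  (L[3][1] := 3)
[col 2] pivot 6
  R3 -= 6*R2 → (0, 0, 0, 5)  (L[3][2] := 6)

L[2][0] = 1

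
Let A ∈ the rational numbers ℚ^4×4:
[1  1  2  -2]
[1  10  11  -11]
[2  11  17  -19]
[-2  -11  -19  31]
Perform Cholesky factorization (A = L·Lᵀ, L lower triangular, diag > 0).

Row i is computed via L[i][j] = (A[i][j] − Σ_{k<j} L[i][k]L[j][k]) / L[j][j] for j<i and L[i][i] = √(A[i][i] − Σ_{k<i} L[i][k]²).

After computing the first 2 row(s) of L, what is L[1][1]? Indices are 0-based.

Step 1: L[0][0] = √(1) = 1.
  L[1][0] = (1) / L[0][0] = 1.
Step 2: L[1][1] = √(9) = 3.

L[1][1] = 3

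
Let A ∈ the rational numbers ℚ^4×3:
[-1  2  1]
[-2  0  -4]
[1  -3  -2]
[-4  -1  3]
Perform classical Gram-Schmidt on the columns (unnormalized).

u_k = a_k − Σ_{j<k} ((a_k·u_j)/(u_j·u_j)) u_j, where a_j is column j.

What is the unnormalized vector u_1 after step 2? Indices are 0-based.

Step 1: u_0 = a_0 = (-1, -2, 1, -4).
Step 2: u_1 = a_1 − (-1/22)·u_0 = (43/22, -1/11, -65/22, -13/11).

u_1 = (43/22, -1/11, -65/22, -13/11)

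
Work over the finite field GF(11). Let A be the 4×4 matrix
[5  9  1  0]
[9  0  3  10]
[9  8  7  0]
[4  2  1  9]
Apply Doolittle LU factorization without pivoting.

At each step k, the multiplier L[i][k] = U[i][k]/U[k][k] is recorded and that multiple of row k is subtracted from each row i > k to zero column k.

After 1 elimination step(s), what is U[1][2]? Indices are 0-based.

U[1][2] = 10

[col 0] pivot 5
  R1 -= 4*R0 → (0, 8, 10, 10)  (L[1][0] := 4)
  R2 -= 4*R0 → (0, 5, 3, 0)  (L[2][0] := 4)
  R3 -= 3*R0 → (0, 8, 9, 9)  (L[3][0] := 3)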